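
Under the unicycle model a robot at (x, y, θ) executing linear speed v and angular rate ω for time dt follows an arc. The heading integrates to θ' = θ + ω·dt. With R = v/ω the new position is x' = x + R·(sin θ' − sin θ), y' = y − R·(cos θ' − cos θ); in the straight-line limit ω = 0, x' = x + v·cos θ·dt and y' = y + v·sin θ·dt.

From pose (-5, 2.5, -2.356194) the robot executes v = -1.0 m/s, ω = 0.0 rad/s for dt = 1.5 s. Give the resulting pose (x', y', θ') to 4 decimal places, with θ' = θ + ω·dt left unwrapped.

(-3.9393, 3.5607, -2.3562)

θ' = -2.3562 + 0.0·1.5 = -2.3562
ω = 0 → straight: x' = -5 + -1.0·cos(-2.3562)·1.5 = -3.9393
y' = 2.5 + -1.0·sin(-2.3562)·1.5 = 3.5607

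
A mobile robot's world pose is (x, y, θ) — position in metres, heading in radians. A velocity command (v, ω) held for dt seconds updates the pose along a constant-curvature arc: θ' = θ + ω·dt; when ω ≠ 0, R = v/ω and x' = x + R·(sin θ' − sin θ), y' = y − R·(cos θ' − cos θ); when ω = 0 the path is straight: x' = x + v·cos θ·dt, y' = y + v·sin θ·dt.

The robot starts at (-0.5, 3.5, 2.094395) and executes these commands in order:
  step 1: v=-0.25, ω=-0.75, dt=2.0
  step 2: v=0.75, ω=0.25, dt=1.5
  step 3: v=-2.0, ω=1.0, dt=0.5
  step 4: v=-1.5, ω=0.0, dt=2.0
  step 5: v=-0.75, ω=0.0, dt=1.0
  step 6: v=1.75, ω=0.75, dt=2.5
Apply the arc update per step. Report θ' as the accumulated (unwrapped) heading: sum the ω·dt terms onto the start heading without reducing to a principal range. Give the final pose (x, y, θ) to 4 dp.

step 1: θ'=0.5944 (R=0.3333) → pose (-0.6020, 3.0572, 0.5944)
step 2: θ'=0.9694 (R=3.0000) → pose (0.1916, 3.8452, 0.9694)
step 3: θ'=1.4694 (R=-2.0000) → pose (-0.1490, 2.9161, 1.4694)
step 4: θ'=1.4694 (straight) → pose (-0.4527, -0.0685, 1.4694)
step 5: θ'=1.4694 (straight) → pose (-0.5286, -0.8146, 1.4694)
step 6: θ'=3.3444 (R=2.3333) → pose (-3.3200, 1.7071, 3.3444)

(-3.3200, 1.7071, 3.3444)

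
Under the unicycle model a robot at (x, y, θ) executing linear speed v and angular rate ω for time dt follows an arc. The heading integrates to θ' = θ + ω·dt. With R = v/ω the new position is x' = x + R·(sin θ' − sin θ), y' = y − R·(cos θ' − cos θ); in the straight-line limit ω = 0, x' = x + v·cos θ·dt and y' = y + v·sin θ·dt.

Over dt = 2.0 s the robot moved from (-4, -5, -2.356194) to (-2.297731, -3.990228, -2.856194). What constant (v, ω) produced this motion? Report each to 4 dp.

Δθ = -2.856194 − -2.356194 = -0.500000
ω = Δθ/dt = -0.500000/2.0 = -0.2500
R = Δx/(sin θ' − sin θ) = 4.0000
v = R·ω = 4.0000·-0.2500 = -1.0000

v = -1.0000, ω = -0.2500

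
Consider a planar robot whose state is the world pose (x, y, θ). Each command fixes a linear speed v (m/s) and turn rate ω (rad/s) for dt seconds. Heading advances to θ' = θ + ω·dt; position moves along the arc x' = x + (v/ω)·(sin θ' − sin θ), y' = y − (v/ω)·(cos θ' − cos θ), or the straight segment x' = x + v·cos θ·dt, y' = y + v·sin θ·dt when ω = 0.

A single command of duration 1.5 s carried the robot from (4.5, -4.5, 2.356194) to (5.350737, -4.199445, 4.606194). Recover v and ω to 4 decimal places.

Δθ = 4.606194 − 2.356194 = 2.250000
ω = Δθ/dt = 2.250000/1.5 = 1.5000
R = Δx/(sin θ' − sin θ) = -0.5000
v = R·ω = -0.5000·1.5000 = -0.7500

v = -0.7500, ω = 1.5000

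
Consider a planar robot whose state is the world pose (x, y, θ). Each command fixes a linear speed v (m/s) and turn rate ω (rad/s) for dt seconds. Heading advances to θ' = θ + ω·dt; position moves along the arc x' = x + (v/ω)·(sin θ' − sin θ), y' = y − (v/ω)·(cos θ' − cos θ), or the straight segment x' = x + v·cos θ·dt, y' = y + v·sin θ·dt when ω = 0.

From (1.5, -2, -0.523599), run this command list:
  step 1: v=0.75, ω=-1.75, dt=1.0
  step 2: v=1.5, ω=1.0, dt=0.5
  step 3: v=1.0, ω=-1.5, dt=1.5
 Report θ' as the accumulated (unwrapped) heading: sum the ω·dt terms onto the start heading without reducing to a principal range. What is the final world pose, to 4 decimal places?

(0.1203, -3.6050, -4.0236)

step 1: θ'=-2.2736 (R=-0.4286) → pose (1.6127, -2.6482, -2.2736)
step 2: θ'=-1.7736 (R=1.5000) → pose (1.2880, -3.3156, -1.7736)
step 3: θ'=-4.0236 (R=-0.6667) → pose (0.1203, -3.6050, -4.0236)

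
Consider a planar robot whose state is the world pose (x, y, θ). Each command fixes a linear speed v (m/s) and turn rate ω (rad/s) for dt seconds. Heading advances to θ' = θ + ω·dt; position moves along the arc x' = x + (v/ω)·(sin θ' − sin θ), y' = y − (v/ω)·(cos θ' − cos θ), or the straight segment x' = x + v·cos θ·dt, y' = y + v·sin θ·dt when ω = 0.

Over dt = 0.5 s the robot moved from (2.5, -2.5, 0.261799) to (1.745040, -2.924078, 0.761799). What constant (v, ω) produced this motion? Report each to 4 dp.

v = -1.7500, ω = 1.0000

Δθ = 0.761799 − 0.261799 = 0.500000
ω = Δθ/dt = 0.500000/0.5 = 1.0000
R = Δx/(sin θ' − sin θ) = -1.7500
v = R·ω = -1.7500·1.0000 = -1.7500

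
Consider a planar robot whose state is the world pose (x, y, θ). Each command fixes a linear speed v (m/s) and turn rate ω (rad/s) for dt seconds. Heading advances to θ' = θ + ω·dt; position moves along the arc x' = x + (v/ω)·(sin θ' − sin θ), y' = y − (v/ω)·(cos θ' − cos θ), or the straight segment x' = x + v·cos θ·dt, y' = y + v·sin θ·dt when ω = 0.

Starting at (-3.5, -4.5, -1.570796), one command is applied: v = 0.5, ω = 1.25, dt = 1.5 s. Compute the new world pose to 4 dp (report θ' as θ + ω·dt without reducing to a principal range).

θ' = -1.5708 + 1.25·1.5 = 0.3042
R = v/ω = 0.5/1.25 = 0.4000
x' = -3.5 + 0.4000·(sin 0.3042 − sin -1.5708) = -2.9802
y' = -4.5 − 0.4000·(cos 0.3042 − cos -1.5708) = -4.8816

(-2.9802, -4.8816, 0.3042)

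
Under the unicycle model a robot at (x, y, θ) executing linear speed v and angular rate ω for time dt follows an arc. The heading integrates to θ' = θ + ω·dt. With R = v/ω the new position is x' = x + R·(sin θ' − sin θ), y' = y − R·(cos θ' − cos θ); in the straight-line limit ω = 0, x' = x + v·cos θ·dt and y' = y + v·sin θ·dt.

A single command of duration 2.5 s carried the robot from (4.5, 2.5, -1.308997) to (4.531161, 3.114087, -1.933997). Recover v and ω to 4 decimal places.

Δθ = -1.933997 − -1.308997 = -0.625000
ω = Δθ/dt = -0.625000/2.5 = -0.2500
R = −Δy/(cos θ' − cos θ) = 1.0000
v = R·ω = 1.0000·-0.2500 = -0.2500

v = -0.2500, ω = -0.2500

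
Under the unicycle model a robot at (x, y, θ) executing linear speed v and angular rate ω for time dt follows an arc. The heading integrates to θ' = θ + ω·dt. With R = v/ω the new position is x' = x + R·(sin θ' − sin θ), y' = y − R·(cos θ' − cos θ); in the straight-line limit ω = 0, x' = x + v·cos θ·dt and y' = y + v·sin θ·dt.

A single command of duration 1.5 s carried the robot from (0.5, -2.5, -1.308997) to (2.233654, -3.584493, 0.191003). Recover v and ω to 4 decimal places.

v = 1.5000, ω = 1.0000

Δθ = 0.191003 − -1.308997 = 1.500000
ω = Δθ/dt = 1.500000/1.5 = 1.0000
R = Δx/(sin θ' − sin θ) = 1.5000
v = R·ω = 1.5000·1.0000 = 1.5000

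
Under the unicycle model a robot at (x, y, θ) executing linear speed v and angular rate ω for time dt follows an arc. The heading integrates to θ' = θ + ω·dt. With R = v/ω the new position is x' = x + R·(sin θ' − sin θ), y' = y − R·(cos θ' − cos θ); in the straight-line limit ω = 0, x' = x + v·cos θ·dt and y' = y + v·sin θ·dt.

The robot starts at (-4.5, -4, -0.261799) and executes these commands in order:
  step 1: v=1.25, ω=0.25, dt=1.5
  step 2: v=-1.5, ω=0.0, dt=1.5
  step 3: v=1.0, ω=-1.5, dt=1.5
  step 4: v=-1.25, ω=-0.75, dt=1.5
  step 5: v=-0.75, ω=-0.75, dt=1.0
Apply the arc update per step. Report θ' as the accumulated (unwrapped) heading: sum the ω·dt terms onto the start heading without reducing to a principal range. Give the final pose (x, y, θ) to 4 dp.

step 1: θ'=0.1132 (R=5.0000) → pose (-2.6411, -4.1384, 0.1132)
step 2: θ'=0.1132 (straight) → pose (-4.8767, -4.3925, 0.1132)
step 3: θ'=-2.1368 (R=-0.6667) → pose (-4.2387, -5.4124, -2.1368)
step 4: θ'=-3.2618 (R=1.6667) → pose (-2.6321, -4.6516, -3.2618)
step 5: θ'=-4.0118 (R=1.0000) → pose (-1.9875, -4.9997, -4.0118)

(-1.9875, -4.9997, -4.0118)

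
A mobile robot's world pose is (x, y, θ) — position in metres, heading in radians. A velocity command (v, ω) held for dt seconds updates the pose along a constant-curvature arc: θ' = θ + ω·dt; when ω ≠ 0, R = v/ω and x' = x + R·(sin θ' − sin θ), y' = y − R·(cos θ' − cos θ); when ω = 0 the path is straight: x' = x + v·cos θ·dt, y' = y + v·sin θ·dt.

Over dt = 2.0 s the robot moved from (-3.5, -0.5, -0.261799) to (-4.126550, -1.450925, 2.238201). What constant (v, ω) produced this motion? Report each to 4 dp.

Δθ = 2.238201 − -0.261799 = 2.500000
ω = Δθ/dt = 2.500000/2.0 = 1.2500
R = −Δy/(cos θ' − cos θ) = -0.6000
v = R·ω = -0.6000·1.2500 = -0.7500

v = -0.7500, ω = 1.2500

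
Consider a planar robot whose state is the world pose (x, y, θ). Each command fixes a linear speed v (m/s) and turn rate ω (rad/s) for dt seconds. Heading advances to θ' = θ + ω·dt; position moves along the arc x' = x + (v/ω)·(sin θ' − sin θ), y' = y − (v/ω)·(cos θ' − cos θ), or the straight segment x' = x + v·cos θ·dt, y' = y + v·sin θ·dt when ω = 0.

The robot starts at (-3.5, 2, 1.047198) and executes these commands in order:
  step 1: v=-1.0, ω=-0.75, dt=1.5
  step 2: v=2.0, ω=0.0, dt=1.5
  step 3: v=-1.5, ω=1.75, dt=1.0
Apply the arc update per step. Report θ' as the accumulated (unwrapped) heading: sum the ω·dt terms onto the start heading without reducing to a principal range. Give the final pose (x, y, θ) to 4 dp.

(-2.6868, 0.1629, 1.6722)

step 1: θ'=-0.0778 (R=1.3333) → pose (-4.7583, 1.3374, -0.0778)
step 2: θ'=-0.0778 (straight) → pose (-1.7674, 1.1042, -0.0778)
step 3: θ'=1.6722 (R=-0.8571) → pose (-2.6868, 0.1629, 1.6722)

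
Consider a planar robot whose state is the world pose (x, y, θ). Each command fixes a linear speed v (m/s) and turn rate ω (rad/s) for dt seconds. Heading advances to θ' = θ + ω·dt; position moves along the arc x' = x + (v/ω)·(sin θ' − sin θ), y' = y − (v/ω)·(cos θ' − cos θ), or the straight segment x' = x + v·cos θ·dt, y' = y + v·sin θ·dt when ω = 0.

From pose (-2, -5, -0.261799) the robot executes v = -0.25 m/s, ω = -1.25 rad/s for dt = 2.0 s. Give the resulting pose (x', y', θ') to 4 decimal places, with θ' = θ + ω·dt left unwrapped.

(-2.0224, -4.6211, -2.7618)

θ' = -0.2618 + -1.25·2.0 = -2.7618
R = v/ω = -0.25/-1.25 = 0.2000
x' = -2 + 0.2000·(sin -2.7618 − sin -0.2618) = -2.0224
y' = -5 − 0.2000·(cos -2.7618 − cos -0.2618) = -4.6211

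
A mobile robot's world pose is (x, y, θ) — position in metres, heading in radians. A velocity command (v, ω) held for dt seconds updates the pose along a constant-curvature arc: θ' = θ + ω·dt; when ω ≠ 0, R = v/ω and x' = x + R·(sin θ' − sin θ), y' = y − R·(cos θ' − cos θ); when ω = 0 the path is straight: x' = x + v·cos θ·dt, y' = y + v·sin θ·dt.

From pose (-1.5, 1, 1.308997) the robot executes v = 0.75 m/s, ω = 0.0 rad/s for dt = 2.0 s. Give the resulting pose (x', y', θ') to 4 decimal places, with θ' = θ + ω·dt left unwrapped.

(-1.1118, 2.4489, 1.3090)

θ' = 1.3090 + 0.0·2.0 = 1.3090
ω = 0 → straight: x' = -1.5 + 0.75·cos(1.3090)·2.0 = -1.1118
y' = 1 + 0.75·sin(1.3090)·2.0 = 2.4489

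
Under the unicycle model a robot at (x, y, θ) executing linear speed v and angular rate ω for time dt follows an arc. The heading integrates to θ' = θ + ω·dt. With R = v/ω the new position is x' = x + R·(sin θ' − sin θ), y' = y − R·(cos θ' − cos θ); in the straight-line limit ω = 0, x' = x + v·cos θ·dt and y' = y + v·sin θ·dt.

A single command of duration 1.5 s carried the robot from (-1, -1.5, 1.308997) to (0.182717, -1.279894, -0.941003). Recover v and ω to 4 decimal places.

Δθ = -0.941003 − 1.308997 = -2.250000
ω = Δθ/dt = -2.250000/1.5 = -1.5000
R = Δx/(sin θ' − sin θ) = -0.6667
v = R·ω = -0.6667·-1.5000 = 1.0000

v = 1.0000, ω = -1.5000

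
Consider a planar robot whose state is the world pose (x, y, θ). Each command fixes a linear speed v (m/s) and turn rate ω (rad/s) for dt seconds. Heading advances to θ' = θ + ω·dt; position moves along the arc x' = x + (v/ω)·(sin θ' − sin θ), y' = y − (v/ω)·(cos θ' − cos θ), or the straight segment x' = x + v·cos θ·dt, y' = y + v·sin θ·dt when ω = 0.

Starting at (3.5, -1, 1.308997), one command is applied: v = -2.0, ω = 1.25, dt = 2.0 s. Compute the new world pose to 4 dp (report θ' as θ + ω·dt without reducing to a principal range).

(6.0358, -2.6708, 3.8090)

θ' = 1.3090 + 1.25·2.0 = 3.8090
R = v/ω = -2.0/1.25 = -1.6000
x' = 3.5 + -1.6000·(sin 3.8090 − sin 1.3090) = 6.0358
y' = -1 − -1.6000·(cos 3.8090 − cos 1.3090) = -2.6708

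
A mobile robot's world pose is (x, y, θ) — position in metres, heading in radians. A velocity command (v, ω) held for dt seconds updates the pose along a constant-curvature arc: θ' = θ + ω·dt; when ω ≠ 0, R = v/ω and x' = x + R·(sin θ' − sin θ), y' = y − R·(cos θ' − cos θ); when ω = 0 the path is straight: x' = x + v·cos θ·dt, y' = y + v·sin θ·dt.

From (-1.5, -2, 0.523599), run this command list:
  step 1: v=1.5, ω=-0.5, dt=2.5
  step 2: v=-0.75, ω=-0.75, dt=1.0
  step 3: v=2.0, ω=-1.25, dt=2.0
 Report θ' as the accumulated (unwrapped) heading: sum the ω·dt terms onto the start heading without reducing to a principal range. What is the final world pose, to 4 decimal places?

(-1.1176, -2.9270, -3.9764)

step 1: θ'=-0.7264 (R=-3.0000) → pose (1.9926, -2.3554, -0.7264)
step 2: θ'=-1.4764 (R=1.0000) → pose (1.6612, -1.7021, -1.4764)
step 3: θ'=-3.9764 (R=-1.6000) → pose (-1.1176, -2.9270, -3.9764)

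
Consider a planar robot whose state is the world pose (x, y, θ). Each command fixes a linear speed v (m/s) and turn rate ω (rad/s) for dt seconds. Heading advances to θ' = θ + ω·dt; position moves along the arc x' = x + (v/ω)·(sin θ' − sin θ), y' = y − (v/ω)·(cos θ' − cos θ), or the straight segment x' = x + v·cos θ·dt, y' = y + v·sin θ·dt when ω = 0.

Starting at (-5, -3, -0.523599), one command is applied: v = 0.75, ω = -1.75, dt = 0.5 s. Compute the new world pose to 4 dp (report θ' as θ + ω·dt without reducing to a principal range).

θ' = -0.5236 + -1.75·0.5 = -1.3986
R = v/ω = 0.75/-1.75 = -0.4286
x' = -5 + -0.4286·(sin -1.3986 − sin -0.5236) = -4.7921
y' = -3 − -0.4286·(cos -1.3986 − cos -0.5236) = -3.2977

(-4.7921, -3.2977, -1.3986)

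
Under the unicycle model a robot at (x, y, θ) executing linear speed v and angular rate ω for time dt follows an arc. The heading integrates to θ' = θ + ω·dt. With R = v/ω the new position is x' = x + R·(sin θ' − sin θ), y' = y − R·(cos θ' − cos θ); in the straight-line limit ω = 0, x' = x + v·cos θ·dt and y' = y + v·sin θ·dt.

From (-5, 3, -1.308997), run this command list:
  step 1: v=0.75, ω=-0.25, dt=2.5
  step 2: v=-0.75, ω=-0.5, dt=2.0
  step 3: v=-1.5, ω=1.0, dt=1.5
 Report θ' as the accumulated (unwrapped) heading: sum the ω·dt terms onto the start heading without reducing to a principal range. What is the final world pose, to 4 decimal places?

(-2.8237, 3.7650, -1.4340)

step 1: θ'=-1.9340 (R=-3.0000) → pose (-5.0935, 1.1577, -1.9340)
step 2: θ'=-2.9340 (R=1.5000) → pose (-4.0005, 2.0926, -2.9340)
step 3: θ'=-1.4340 (R=-1.5000) → pose (-2.8237, 3.7650, -1.4340)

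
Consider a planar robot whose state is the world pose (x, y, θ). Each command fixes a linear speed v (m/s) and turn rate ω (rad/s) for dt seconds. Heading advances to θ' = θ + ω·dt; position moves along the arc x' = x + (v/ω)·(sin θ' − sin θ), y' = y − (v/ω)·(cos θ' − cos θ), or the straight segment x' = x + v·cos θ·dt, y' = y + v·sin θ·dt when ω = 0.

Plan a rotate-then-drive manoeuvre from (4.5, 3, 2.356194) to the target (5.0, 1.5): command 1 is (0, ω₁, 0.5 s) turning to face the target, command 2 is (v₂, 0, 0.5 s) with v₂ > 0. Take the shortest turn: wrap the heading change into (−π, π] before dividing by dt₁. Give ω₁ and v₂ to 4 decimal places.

heading to target = atan2(1.5−3, 5−4.5) = -1.2490
Δθ = wrap(-1.2490 − 2.3562) = 2.6779; ω₁ = Δθ/dt₁ = 5.3559
distance = √((5−4.5)² + (1.5−3)²) = 1.5811; v₂ = distance/dt₂ = 3.1623

ω₁ = 5.3559, v₂ = 3.1623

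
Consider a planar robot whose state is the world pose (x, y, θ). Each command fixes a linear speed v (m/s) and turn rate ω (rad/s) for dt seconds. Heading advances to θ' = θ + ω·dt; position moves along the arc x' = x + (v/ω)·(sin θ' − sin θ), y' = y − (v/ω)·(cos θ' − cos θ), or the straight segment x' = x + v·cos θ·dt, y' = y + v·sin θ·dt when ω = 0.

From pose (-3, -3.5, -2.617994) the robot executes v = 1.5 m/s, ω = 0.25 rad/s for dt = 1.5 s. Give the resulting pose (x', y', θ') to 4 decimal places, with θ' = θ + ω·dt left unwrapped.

(-4.6947, -4.9599, -2.2430)

θ' = -2.6180 + 0.25·1.5 = -2.2430
R = v/ω = 1.5/0.25 = 6.0000
x' = -3 + 6.0000·(sin -2.2430 − sin -2.6180) = -4.6947
y' = -3.5 − 6.0000·(cos -2.2430 − cos -2.6180) = -4.9599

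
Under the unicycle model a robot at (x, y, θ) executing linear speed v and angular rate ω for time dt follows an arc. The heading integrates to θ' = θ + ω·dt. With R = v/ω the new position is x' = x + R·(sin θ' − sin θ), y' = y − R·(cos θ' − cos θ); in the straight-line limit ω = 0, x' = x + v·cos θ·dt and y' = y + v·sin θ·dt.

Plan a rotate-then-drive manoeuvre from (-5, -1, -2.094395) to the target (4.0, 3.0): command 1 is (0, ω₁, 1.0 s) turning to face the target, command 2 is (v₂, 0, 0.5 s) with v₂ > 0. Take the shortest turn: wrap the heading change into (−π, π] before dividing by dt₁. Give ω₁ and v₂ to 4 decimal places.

ω₁ = 2.5126, v₂ = 19.6977

heading to target = atan2(3−-1, 4−-5) = 0.4182
Δθ = wrap(0.4182 − -2.0944) = 2.5126; ω₁ = Δθ/dt₁ = 2.5126
distance = √((4−-5)² + (3−-1)²) = 9.8489; v₂ = distance/dt₂ = 19.6977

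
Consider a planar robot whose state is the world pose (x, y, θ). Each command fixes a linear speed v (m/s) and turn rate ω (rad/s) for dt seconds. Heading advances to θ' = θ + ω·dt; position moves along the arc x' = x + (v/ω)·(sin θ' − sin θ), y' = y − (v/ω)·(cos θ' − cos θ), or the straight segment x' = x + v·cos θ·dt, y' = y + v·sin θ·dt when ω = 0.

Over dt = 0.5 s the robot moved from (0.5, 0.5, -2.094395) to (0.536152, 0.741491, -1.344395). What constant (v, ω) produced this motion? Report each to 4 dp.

v = -0.5000, ω = 1.5000

Δθ = -1.344395 − -2.094395 = 0.750000
ω = Δθ/dt = 0.750000/0.5 = 1.5000
R = −Δy/(cos θ' − cos θ) = -0.3333
v = R·ω = -0.3333·1.5000 = -0.5000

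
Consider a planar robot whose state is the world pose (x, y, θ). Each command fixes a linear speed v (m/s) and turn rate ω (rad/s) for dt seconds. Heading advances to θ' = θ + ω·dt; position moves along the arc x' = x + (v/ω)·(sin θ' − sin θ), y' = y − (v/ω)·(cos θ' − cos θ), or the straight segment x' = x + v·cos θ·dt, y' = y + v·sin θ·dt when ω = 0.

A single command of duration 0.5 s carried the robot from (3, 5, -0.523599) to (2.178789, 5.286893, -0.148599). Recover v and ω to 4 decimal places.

v = -1.7500, ω = 0.7500

Δθ = -0.148599 − -0.523599 = 0.375000
ω = Δθ/dt = 0.375000/0.5 = 0.7500
R = Δx/(sin θ' − sin θ) = -2.3333
v = R·ω = -2.3333·0.7500 = -1.7500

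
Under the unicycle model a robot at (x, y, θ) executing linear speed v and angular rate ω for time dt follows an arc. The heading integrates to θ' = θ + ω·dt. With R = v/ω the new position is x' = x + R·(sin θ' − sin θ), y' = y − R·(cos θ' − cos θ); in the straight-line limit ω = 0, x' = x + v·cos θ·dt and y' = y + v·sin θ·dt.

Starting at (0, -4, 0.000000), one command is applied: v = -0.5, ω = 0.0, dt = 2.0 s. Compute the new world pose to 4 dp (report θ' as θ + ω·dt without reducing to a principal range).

(-1.0000, -4.0000, 0.0000)

θ' = 0.0000 + 0.0·2.0 = 0.0000
ω = 0 → straight: x' = 0 + -0.5·cos(0.0000)·2.0 = -1.0000
y' = -4 + -0.5·sin(0.0000)·2.0 = -4.0000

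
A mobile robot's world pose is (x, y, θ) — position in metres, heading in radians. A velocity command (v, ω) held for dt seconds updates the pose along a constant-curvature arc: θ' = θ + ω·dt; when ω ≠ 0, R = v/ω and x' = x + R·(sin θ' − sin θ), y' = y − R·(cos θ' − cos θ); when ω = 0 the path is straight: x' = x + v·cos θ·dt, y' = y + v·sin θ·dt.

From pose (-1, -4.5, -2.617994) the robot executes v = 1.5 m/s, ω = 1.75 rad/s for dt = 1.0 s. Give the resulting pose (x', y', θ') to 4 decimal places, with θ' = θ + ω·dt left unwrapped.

θ' = -2.6180 + 1.75·1.0 = -0.8680
R = v/ω = 1.5/1.75 = 0.8571
x' = -1 + 0.8571·(sin -0.8680 − sin -2.6180) = -1.2255
y' = -4.5 − 0.8571·(cos -0.8680 − cos -2.6180) = -5.7963

(-1.2255, -5.7963, -0.8680)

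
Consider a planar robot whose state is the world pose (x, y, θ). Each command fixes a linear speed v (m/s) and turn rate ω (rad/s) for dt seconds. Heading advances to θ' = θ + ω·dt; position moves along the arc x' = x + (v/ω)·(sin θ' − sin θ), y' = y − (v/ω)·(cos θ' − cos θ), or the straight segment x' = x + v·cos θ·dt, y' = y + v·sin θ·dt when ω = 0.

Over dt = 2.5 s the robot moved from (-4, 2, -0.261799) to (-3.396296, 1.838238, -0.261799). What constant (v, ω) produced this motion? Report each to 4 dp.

Δθ = -0.261799 − -0.261799 = 0.000000
ω = Δθ/dt = 0.000000/2.5 = 0.0000
ω = 0 → v = (Δx·cos θ + Δy·sin θ)/dt = 0.2500

v = 0.2500, ω = 0.0000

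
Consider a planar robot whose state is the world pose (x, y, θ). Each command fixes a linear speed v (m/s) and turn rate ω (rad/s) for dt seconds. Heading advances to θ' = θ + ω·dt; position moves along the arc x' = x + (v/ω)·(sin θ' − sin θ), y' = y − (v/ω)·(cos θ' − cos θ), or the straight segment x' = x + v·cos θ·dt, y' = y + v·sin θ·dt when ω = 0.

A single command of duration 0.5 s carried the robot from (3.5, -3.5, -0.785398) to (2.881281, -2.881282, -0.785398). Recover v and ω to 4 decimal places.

v = -1.7500, ω = 0.0000

Δθ = -0.785398 − -0.785398 = 0.000000
ω = Δθ/dt = 0.000000/0.5 = 0.0000
ω = 0 → v = (Δx·cos θ + Δy·sin θ)/dt = -1.7500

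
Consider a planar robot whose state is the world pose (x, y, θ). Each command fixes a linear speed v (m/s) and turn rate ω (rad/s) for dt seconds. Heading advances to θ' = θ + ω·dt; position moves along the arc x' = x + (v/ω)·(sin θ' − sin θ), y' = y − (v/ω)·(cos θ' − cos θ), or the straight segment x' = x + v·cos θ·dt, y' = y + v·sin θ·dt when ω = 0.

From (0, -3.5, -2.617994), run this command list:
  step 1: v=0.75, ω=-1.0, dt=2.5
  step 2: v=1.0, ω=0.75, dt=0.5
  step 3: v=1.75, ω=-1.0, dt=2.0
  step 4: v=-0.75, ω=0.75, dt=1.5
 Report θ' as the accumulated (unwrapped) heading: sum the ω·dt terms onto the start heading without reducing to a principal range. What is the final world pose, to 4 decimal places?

step 1: θ'=-5.1180 (R=-0.7500) → pose (-1.0641, -2.5545, -5.1180)
step 2: θ'=-4.7430 (R=1.3333) → pose (-0.9566, -2.0693, -4.7430)
step 3: θ'=-6.7430 (R=-1.7500) → pose (1.5692, -0.5546, -6.7430)
step 4: θ'=-5.6180 (R=-1.0000) → pose (0.5082, -0.6639, -5.6180)

(0.5082, -0.6639, -5.6180)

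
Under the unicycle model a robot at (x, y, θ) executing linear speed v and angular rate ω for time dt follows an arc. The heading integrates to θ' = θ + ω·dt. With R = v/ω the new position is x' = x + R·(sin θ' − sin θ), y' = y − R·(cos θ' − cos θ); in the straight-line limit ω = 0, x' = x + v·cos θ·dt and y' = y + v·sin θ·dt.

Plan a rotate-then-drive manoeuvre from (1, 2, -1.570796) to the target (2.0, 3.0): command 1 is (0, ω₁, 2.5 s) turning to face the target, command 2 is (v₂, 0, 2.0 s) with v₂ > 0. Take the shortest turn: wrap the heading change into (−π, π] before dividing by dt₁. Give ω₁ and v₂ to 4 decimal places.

ω₁ = 0.9425, v₂ = 0.7071

heading to target = atan2(3−2, 2−1) = 0.7854
Δθ = wrap(0.7854 − -1.5708) = 2.3562; ω₁ = Δθ/dt₁ = 0.9425
distance = √((2−1)² + (3−2)²) = 1.4142; v₂ = distance/dt₂ = 0.7071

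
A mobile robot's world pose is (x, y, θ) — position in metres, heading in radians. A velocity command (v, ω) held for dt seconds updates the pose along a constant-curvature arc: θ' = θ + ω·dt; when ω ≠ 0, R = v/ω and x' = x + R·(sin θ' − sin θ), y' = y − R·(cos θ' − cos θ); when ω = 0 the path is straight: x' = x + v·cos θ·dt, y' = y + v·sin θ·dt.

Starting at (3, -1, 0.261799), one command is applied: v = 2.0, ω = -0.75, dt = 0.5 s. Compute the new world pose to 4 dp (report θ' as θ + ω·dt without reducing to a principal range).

θ' = 0.2618 + -0.75·0.5 = -0.1132
R = v/ω = 2.0/-0.75 = -2.6667
x' = 3 + -2.6667·(sin -0.1132 − sin 0.2618) = 3.9914
y' = -1 − -2.6667·(cos -0.1132 − cos 0.2618) = -0.9262

(3.9914, -0.9262, -0.1132)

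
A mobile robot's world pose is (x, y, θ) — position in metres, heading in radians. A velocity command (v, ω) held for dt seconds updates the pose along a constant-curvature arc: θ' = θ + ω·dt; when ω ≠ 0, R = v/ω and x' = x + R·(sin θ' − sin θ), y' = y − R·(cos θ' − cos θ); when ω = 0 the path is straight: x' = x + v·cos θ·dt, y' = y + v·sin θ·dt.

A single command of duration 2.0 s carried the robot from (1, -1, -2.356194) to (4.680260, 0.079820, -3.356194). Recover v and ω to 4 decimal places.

v = -2.0000, ω = -0.5000

Δθ = -3.356194 − -2.356194 = -1.000000
ω = Δθ/dt = -1.000000/2.0 = -0.5000
R = Δx/(sin θ' − sin θ) = 4.0000
v = R·ω = 4.0000·-0.5000 = -2.0000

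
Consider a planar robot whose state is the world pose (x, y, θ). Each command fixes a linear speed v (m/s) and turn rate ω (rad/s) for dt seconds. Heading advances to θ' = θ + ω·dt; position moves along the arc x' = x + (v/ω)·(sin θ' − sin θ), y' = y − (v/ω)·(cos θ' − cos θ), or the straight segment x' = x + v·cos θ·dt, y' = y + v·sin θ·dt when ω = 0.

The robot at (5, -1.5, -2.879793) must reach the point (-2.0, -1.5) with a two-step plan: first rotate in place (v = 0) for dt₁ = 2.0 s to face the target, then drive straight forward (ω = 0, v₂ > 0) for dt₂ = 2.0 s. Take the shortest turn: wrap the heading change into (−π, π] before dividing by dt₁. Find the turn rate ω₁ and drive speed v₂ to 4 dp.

heading to target = atan2(-1.5−-1.5, -2−5) = 3.1416
Δθ = wrap(3.1416 − -2.8798) = -0.2618; ω₁ = Δθ/dt₁ = -0.1309
distance = √((-2−5)² + (-1.5−-1.5)²) = 7.0000; v₂ = distance/dt₂ = 3.5000

ω₁ = -0.1309, v₂ = 3.5000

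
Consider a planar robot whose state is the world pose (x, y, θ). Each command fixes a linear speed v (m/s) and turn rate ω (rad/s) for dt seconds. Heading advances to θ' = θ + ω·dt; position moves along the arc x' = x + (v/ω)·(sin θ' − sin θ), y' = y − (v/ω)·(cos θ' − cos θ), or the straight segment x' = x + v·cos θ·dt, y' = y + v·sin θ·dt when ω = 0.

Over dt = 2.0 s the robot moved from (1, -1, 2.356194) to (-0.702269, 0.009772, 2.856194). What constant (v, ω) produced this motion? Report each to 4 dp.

v = 1.0000, ω = 0.2500

Δθ = 2.856194 − 2.356194 = 0.500000
ω = Δθ/dt = 0.500000/2.0 = 0.2500
R = Δx/(sin θ' − sin θ) = 4.0000
v = R·ω = 4.0000·0.2500 = 1.0000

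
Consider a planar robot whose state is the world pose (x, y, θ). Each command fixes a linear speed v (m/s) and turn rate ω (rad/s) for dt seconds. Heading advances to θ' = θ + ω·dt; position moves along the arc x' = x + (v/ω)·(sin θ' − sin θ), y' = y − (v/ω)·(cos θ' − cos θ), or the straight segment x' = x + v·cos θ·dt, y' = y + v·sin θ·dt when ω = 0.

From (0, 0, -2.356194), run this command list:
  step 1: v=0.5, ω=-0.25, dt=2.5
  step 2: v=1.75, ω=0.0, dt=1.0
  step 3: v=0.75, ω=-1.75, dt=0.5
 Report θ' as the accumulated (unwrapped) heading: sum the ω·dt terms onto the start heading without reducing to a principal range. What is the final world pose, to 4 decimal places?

(-3.1716, -0.7403, -3.8562)

step 1: θ'=-2.9812 (R=-2.0000) → pose (-1.0948, -0.5601, -2.9812)
step 2: θ'=-2.9812 (straight) → pose (-2.8223, -0.8396, -2.9812)
step 3: θ'=-3.8562 (R=-0.4286) → pose (-3.1716, -0.7403, -3.8562)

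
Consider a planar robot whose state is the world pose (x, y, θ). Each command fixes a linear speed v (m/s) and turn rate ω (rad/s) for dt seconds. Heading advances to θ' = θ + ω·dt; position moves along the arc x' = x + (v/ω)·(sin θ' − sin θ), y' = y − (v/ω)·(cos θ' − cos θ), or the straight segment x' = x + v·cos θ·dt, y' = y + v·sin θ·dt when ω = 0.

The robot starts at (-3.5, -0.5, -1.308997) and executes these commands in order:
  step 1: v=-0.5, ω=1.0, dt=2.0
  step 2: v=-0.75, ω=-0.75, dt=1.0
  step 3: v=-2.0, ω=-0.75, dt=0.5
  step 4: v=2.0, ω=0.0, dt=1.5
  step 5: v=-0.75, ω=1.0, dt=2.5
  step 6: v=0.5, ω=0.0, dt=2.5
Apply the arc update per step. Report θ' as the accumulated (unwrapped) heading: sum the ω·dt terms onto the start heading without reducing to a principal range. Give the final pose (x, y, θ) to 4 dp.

step 1: θ'=0.6910 (R=-0.5000) → pose (-4.3016, -0.2441, 0.6910)
step 2: θ'=-0.0590 (R=1.0000) → pose (-4.9979, -0.4718, -0.0590)
step 3: θ'=-0.4340 (R=2.6667) → pose (-5.9620, -0.2292, -0.4340)
step 4: θ'=-0.4340 (straight) → pose (-3.2401, -1.4907, -0.4340)
step 5: θ'=2.0660 (R=-0.7500) → pose (-4.2154, -2.5276, 2.0660)
step 6: θ'=2.0660 (straight) → pose (-4.8094, -1.4277, 2.0660)

(-4.8094, -1.4277, 2.0660)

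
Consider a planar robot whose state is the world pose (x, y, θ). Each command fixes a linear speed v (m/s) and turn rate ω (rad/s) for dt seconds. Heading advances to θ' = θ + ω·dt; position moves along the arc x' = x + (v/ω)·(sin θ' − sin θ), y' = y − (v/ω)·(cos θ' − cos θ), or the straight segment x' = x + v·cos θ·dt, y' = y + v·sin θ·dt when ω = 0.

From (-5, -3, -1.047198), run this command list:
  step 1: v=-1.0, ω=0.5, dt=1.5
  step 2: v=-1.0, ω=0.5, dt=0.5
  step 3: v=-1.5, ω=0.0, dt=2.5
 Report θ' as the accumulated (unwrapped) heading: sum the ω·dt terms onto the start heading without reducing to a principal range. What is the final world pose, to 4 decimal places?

(-10.3835, -1.8253, -0.0472)

step 1: θ'=-0.2972 (R=-2.0000) → pose (-6.1464, -2.0877, -0.2972)
step 2: θ'=-0.0472 (R=-2.0000) → pose (-6.6377, -2.0022, -0.0472)
step 3: θ'=-0.0472 (straight) → pose (-10.3835, -1.8253, -0.0472)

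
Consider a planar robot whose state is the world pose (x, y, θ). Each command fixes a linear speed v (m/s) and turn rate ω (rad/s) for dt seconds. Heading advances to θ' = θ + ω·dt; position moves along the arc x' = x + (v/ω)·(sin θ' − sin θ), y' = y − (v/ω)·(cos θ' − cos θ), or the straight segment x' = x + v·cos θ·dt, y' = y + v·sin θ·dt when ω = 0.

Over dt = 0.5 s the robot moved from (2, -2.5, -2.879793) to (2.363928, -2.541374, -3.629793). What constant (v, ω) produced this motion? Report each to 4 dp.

Δθ = -3.629793 − -2.879793 = -0.750000
ω = Δθ/dt = -0.750000/0.5 = -1.5000
R = Δx/(sin θ' − sin θ) = 0.5000
v = R·ω = 0.5000·-1.5000 = -0.7500

v = -0.7500, ω = -1.5000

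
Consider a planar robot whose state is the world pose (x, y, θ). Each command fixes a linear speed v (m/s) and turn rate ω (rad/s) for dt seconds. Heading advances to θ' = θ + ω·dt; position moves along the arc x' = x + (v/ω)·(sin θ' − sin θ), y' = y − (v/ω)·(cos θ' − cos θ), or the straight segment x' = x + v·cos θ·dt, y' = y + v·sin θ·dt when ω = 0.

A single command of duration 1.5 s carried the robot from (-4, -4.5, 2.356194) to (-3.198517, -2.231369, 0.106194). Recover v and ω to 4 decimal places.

v = 2.0000, ω = -1.5000

Δθ = 0.106194 − 2.356194 = -2.250000
ω = Δθ/dt = -2.250000/1.5 = -1.5000
R = −Δy/(cos θ' − cos θ) = -1.3333
v = R·ω = -1.3333·-1.5000 = 2.0000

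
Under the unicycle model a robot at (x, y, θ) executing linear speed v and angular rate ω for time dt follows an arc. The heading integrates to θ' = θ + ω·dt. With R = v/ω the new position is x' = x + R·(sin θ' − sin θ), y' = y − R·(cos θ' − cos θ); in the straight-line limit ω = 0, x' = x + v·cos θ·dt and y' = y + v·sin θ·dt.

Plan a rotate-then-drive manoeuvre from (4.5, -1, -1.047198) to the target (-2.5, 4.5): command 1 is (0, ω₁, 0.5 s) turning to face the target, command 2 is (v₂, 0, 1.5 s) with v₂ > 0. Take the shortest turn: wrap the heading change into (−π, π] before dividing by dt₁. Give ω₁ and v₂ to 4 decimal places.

heading to target = atan2(4.5−-1, -2.5−4.5) = 2.4756
Δθ = wrap(2.4756 − -1.0472) = -2.7604; ω₁ = Δθ/dt₁ = -5.5207
distance = √((-2.5−4.5)² + (4.5−-1)²) = 8.9022; v₂ = distance/dt₂ = 5.9348

ω₁ = -5.5207, v₂ = 5.9348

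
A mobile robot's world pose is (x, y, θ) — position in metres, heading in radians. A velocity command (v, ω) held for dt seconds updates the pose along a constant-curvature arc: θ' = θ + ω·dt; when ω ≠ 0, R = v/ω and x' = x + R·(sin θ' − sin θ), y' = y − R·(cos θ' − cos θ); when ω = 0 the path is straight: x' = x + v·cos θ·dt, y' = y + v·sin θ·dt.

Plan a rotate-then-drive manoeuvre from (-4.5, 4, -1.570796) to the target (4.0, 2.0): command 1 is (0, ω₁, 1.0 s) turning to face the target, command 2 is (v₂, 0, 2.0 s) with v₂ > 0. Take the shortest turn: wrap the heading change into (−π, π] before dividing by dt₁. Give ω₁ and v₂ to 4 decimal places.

heading to target = atan2(2−4, 4−-4.5) = -0.2311
Δθ = wrap(-0.2311 − -1.5708) = 1.3397; ω₁ = Δθ/dt₁ = 1.3397
distance = √((4−-4.5)² + (2−4)²) = 8.7321; v₂ = distance/dt₂ = 4.3661

ω₁ = 1.3397, v₂ = 4.3661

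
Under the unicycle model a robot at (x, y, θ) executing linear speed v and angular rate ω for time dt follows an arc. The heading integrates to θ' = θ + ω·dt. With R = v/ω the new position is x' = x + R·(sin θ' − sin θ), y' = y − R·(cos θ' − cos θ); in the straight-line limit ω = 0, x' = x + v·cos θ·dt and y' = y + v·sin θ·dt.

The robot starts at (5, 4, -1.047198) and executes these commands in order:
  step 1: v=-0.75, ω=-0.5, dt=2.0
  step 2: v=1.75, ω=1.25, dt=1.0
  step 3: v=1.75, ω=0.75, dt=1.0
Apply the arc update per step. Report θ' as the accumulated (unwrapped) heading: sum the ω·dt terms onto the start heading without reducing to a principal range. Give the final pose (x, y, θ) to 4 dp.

step 1: θ'=-2.0472 (R=1.5000) → pose (4.9661, 5.4379, -2.0472)
step 2: θ'=-0.7972 (R=1.4000) → pose (5.2086, 3.8177, -0.7972)
step 3: θ'=-0.0472 (R=2.3333) → pose (6.7678, 3.1173, -0.0472)

(6.7678, 3.1173, -0.0472)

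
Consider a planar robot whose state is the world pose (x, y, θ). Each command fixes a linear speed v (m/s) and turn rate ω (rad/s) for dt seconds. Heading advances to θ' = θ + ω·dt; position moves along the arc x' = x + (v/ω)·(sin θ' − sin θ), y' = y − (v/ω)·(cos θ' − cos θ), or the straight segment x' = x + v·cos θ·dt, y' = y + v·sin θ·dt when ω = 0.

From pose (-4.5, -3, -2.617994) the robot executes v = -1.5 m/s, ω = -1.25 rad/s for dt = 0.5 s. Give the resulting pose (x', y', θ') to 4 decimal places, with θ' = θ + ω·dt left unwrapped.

(-3.7785, -2.8454, -3.2430)

θ' = -2.6180 + -1.25·0.5 = -3.2430
R = v/ω = -1.5/-1.25 = 1.2000
x' = -4.5 + 1.2000·(sin -3.2430 − sin -2.6180) = -3.7785
y' = -3 − 1.2000·(cos -3.2430 − cos -2.6180) = -2.8454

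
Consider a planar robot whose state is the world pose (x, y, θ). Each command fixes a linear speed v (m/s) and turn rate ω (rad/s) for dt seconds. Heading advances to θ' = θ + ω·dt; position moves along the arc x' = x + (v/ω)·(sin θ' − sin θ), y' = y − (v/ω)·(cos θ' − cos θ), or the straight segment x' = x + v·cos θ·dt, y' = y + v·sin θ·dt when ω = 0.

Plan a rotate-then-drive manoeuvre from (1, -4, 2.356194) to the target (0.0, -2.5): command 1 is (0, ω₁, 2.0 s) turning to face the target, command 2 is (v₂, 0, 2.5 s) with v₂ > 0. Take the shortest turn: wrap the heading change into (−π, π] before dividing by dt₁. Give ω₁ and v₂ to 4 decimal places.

ω₁ = -0.0987, v₂ = 0.7211

heading to target = atan2(-2.5−-4, 0−1) = 2.1588
Δθ = wrap(2.1588 − 2.3562) = -0.1974; ω₁ = Δθ/dt₁ = -0.0987
distance = √((0−1)² + (-2.5−-4)²) = 1.8028; v₂ = distance/dt₂ = 0.7211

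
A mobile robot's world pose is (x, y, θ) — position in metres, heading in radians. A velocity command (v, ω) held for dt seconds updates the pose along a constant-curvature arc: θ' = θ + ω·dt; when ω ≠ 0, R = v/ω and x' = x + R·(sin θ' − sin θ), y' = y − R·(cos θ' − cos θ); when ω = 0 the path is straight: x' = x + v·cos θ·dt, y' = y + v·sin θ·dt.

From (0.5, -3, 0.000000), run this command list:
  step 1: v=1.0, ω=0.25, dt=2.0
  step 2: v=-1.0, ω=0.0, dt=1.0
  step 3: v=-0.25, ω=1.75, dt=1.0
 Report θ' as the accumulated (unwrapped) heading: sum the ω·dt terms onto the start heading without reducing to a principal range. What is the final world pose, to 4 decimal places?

step 1: θ'=0.5000 (R=4.0000) → pose (2.4177, -2.5103, 0.5000)
step 2: θ'=0.5000 (straight) → pose (1.5401, -2.9898, 0.5000)
step 3: θ'=2.2500 (R=-0.1429) → pose (1.4975, -3.2049, 2.2500)

(1.4975, -3.2049, 2.2500)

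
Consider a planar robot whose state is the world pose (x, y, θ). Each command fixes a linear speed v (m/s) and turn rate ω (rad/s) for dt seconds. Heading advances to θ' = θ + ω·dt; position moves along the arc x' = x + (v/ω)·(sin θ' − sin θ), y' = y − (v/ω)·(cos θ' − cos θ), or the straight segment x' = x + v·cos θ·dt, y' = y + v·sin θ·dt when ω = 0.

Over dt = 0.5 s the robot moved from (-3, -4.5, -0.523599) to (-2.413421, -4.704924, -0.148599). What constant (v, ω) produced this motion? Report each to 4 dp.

Δθ = -0.148599 − -0.523599 = 0.375000
ω = Δθ/dt = 0.375000/0.5 = 0.7500
R = Δx/(sin θ' − sin θ) = 1.6667
v = R·ω = 1.6667·0.7500 = 1.2500

v = 1.2500, ω = 0.7500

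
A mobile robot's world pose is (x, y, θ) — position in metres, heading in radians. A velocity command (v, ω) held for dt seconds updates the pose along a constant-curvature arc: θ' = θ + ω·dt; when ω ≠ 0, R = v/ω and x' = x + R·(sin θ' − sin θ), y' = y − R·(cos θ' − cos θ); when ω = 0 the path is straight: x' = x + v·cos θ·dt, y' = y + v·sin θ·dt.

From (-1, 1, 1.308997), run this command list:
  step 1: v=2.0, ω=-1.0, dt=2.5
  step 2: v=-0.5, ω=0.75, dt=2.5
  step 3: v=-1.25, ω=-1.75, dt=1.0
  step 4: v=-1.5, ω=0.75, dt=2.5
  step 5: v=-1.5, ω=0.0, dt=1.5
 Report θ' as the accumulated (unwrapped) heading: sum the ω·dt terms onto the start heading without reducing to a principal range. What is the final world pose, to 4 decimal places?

step 1: θ'=-1.1910 (R=-2.0000) → pose (2.7893, 1.2238, -1.1910)
step 2: θ'=0.6840 (R=-0.6667) → pose (1.7489, 1.4934, 0.6840)
step 3: θ'=-1.0660 (R=0.7143) → pose (0.6724, 1.7015, -1.0660)
step 4: θ'=0.8090 (R=-2.0000) → pose (-2.5254, 2.1147, 0.8090)
step 5: θ'=0.8090 (straight) → pose (-4.0784, 0.4866, 0.8090)

(-4.0784, 0.4866, 0.8090)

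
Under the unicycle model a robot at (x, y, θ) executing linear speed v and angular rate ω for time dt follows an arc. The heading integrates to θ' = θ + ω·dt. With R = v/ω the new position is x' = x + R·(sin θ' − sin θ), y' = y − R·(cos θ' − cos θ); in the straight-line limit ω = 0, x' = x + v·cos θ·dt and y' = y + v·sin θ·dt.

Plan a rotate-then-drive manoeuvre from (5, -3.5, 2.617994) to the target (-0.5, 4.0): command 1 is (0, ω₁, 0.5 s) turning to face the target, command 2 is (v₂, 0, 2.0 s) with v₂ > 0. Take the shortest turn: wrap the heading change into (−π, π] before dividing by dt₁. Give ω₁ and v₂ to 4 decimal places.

ω₁ = -0.8289, v₂ = 4.6503

heading to target = atan2(4−-3.5, -0.5−5) = 2.2035
Δθ = wrap(2.2035 − 2.6180) = -0.4144; ω₁ = Δθ/dt₁ = -0.8289
distance = √((-0.5−5)² + (4−-3.5)²) = 9.3005; v₂ = distance/dt₂ = 4.6503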